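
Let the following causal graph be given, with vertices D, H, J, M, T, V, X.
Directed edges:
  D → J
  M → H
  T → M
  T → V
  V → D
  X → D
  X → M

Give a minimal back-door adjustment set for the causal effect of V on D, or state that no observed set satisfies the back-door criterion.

V→D: minimal back-door set ∅.

desc(V)\{V}={D,J}; candidates ⊆ {H,M,T,X}.
∅: V⊥D given ∅ in G with V→· removed — back-door holds.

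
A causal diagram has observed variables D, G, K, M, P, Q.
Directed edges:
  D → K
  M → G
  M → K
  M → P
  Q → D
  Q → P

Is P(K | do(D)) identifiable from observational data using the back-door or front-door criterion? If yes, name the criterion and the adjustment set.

desc(D)\{D}={K}; candidates ⊆ {G,M,P,Q}.
∅: D⊥K given ∅ in G with D→· removed — back-door holds.
P(K|do(D)) = P(K|D) — no adjustment needed.

P(K|do(D)): backdoor, adjust for ∅.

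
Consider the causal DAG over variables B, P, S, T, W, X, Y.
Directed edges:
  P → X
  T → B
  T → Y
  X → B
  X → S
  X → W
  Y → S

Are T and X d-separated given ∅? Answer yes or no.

Bayes-Ball from T | ∅ reaches {B,S,Y}.
X ∉ reach(T|∅) ⇒ T ⊥ X | ∅.

Yes — T ⊥ X | ∅.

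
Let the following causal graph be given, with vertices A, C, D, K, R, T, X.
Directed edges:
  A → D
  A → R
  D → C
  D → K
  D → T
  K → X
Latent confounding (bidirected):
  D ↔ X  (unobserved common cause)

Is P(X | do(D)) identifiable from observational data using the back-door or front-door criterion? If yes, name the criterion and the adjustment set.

desc(D)\{D}={C,K,T,X}; candidates ⊆ {A,R}.
D↔X: latent back-door arc(s) into D.
size 0: {}; under {} D still reaches {A,R,X} ∋ X.
size 1: {A}, {R}; under {A} D still reaches {X} ∋ X.
size 2: {A,R}; under {A,R} D still reaches {X} ∋ X.
D↔X cannot be blocked by any observed set — no back-door set.
{K}: (i) intercepts every directed D→X path; (ii) no back-door D→{K}; (iii) {D} blocks every back-door {K}→X. Front-door holds.
P(X|do(D)) = Σ_{K} P(K|D) Σ_{D'} P(X|K,D')P(D').

P(X|do(D)): frontdoor, adjust for {K}.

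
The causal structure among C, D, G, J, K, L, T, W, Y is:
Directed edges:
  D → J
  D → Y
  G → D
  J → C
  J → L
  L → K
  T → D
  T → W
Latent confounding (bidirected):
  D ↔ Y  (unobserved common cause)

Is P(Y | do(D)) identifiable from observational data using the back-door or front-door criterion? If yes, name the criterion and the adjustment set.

desc(D)\{D}={C,J,K,L,Y}; candidates ⊆ {G,T,W}.
D↔Y: latent back-door arc(s) into D.
size 0: {}; under {} D still reaches {G,T,W,Y} ∋ Y.
size 1: {G}, {T}, {W}; under {G} D still reaches {T,W,Y} ∋ Y.
size 2: {G,T}, {G,W}, {T,W}; under {G,T} D still reaches {Y} ∋ Y.
D↔Y cannot be blocked by any observed set — no back-door set.
No mediator lies on a directed D→…→Y path.
Neither criterion identifies P(Y|do(D)) in this graph.

P(Y|do(D)): not identifiable (no BD/FD set).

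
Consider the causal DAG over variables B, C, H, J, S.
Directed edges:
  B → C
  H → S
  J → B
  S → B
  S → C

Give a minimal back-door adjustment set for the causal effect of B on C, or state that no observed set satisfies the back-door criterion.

desc(B)\{B}={C}; candidates ⊆ {H,J,S}.
size 0: {}; under {} B still reaches {C,H,J,S} ∋ C.
{S}: B⊥C given {S} in G with B→· removed — back-door holds.

B→C: minimal back-door set {S}.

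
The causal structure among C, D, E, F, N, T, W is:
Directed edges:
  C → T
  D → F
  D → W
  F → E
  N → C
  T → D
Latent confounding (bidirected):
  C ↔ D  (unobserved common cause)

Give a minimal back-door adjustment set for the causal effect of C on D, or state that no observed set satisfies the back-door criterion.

C→D: no observed back-door set.

desc(C)\{C}={D,E,F,T,W}; candidates ⊆ {N}.
C↔D: latent back-door arc(s) into C.
size 0: {}; under {} C still reaches {D,E,F,N,W} ∋ D.
size 1: {N}; under {N} C still reaches {D,E,F,W} ∋ D.
C↔D cannot be blocked by any observed set — no back-door set.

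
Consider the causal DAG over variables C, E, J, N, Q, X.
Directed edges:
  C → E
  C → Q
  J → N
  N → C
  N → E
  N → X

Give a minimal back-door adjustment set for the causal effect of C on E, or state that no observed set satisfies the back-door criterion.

desc(C)\{C}={E,Q}; candidates ⊆ {J,N,X}.
size 0: {}; under {} C still reaches {E,J,N,X} ∋ E.
{N}: C⊥E given {N} in G with C→· removed — back-door holds.

C→E: minimal back-door set {N}.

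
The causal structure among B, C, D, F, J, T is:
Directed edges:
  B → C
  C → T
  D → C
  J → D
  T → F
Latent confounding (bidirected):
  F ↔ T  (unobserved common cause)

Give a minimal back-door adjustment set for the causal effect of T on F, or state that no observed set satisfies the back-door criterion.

T→F: no observed back-door set.

desc(T)\{T}={F}; candidates ⊆ {B,C,D,J}.
T↔F: latent back-door arc(s) into T.
size 0: {}; under {} T still reaches {B,C,D,F,J} ∋ F.
size 1: {B}, {C}, {D} …(+1); under {B} T still reaches {C,D,F,J} ∋ F.
size 2: {B,C}, {B,D}, {B,J} …(+3); under {B,C} T still reaches {F} ∋ F.
T↔F cannot be blocked by any observed set — no back-door set.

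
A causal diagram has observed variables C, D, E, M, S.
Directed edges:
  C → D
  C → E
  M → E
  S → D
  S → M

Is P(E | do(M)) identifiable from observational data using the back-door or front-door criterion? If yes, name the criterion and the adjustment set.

desc(M)\{M}={E}; candidates ⊆ {C,D,S}.
∅: M⊥E given ∅ in G with M→· removed — back-door holds.
P(E|do(M)) = P(E|M) — no adjustment needed.

P(E|do(M)): backdoor, adjust for ∅.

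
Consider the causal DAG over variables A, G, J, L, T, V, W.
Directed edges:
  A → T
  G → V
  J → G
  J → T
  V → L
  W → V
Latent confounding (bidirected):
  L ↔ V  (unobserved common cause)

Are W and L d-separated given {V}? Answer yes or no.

Bayes-Ball from W | {V} reaches {G,J,L,T}.
L ∈ reach(W|{V}) ⇒ W ⊥̸ L | {V}.

No — W and L are d-connected given {V}.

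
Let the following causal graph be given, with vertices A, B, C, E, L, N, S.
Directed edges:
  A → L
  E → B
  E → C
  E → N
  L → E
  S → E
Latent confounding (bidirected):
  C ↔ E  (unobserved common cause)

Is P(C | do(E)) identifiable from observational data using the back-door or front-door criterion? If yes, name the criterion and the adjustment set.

desc(E)\{E}={B,C,N}; candidates ⊆ {A,L,S}.
E↔C: latent back-door arc(s) into E.
size 0: {}; under {} E still reaches {A,C,L,S} ∋ C.
size 1: {A}, {L}, {S}; under {A} E still reaches {C,L,S} ∋ C.
size 2: {A,L}, {A,S}, {L,S}; under {A,L} E still reaches {C,S} ∋ C.
E↔C cannot be blocked by any observed set — no back-door set.
No mediator lies on a directed E→…→C path.
Neither criterion identifies P(C|do(E)) in this graph.

P(C|do(E)): not identifiable (no BD/FD set).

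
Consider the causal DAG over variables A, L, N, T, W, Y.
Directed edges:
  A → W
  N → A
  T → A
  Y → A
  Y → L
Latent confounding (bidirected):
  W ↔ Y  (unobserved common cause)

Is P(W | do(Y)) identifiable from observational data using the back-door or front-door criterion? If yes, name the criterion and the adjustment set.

P(W|do(Y)): frontdoor, adjust for {A}.

desc(Y)\{Y}={A,L,W}; candidates ⊆ {N,T}.
Y↔W: latent back-door arc(s) into Y.
size 0: {}; under {} Y still reaches {W} ∋ W.
size 1: {N}, {T}; under {N} Y still reaches {W} ∋ W.
size 2: {N,T}; under {N,T} Y still reaches {W} ∋ W.
Y↔W cannot be blocked by any observed set — no back-door set.
{A}: (i) intercepts every directed Y→W path; (ii) no back-door Y→{A}; (iii) {Y} blocks every back-door {A}→W. Front-door holds.
P(W|do(Y)) = Σ_{A} P(A|Y) Σ_{Y'} P(W|A,Y')P(Y').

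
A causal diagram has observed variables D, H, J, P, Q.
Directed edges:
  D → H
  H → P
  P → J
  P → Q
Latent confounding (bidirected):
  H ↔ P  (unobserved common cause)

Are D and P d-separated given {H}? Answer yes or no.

No — D and P are d-connected given {H}.

Bayes-Ball from D | {H} reaches {J,P,Q}.
P ∈ reach(D|{H}) ⇒ D ⊥̸ P | {H}.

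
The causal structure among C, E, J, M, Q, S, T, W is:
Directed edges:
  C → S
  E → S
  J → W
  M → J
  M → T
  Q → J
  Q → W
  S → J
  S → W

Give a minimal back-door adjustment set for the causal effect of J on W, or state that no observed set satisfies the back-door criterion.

J→W: minimal back-door set {Q, S}.

desc(J)\{J}={W}; candidates ⊆ {C,E,M,Q,S,T}.
size 0: {}; under {} J still reaches {C,E,M,Q,S,T,W} ∋ W.
size 1: {C}, {E}, {M} …(+3); under {C} J still reaches {E,M,Q,S,T,W} ∋ W.
{Q,S}: J⊥W given {Q,S} in G with J→· removed — back-door holds.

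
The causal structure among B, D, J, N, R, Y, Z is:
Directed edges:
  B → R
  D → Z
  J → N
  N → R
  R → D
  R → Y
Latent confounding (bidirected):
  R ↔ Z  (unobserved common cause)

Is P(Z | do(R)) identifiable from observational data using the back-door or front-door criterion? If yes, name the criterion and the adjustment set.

desc(R)\{R}={D,Y,Z}; candidates ⊆ {B,J,N}.
R↔Z: latent back-door arc(s) into R.
size 0: {}; under {} R still reaches {B,J,N,Z} ∋ Z.
size 1: {B}, {J}, {N}; under {B} R still reaches {J,N,Z} ∋ Z.
size 2: {B,J}, {B,N}, {J,N}; under {B,J} R still reaches {N,Z} ∋ Z.
R↔Z cannot be blocked by any observed set — no back-door set.
{D}: (i) intercepts every directed R→Z path; (ii) no back-door R→{D}; (iii) {R} blocks every back-door {D}→Z. Front-door holds.
P(Z|do(R)) = Σ_{D} P(D|R) Σ_{R'} P(Z|D,R')P(R').

P(Z|do(R)): frontdoor, adjust for {D}.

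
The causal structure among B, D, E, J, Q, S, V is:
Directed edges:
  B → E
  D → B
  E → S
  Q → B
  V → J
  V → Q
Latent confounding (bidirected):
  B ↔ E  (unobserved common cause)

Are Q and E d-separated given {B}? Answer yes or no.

Bayes-Ball from Q | {B} reaches {D,E,J,S,V}.
E ∈ reach(Q|{B}) ⇒ Q ⊥̸ E | {B}.

No — Q and E are d-connected given {B}.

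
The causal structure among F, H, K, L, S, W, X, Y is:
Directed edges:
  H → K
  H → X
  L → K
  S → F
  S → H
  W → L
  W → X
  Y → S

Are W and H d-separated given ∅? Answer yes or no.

Bayes-Ball from W | ∅ reaches {K,L,X}.
H ∉ reach(W|∅) ⇒ W ⊥ H | ∅.

Yes — W ⊥ H | ∅.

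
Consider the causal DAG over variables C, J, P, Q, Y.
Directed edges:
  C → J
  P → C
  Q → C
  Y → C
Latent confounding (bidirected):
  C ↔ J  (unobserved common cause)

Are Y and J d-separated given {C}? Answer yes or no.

Bayes-Ball from Y | {C} reaches {J,P,Q}.
J ∈ reach(Y|{C}) ⇒ Y ⊥̸ J | {C}.

No — Y and J are d-connected given {C}.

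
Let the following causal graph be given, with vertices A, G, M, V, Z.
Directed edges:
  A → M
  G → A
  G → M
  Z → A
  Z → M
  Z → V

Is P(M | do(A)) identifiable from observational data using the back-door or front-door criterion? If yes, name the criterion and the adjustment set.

desc(A)\{A}={M}; candidates ⊆ {G,V,Z}.
size 0: {}; under {} A still reaches {G,M,V,Z} ∋ M.
size 1: {G}, {V}, {Z}; under {G} A still reaches {M,V,Z} ∋ M.
{G,Z}: A⊥M given {G,Z} in G with A→· removed — back-door holds.
P(M|do(A)) = Σ_{G,Z} P(M|A,G,Z)·P(G,Z).

P(M|do(A)): backdoor, adjust for {G, Z}.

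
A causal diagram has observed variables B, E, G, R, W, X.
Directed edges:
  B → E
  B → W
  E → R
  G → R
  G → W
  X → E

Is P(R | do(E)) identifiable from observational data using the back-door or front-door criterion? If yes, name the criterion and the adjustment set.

P(R|do(E)): backdoor, adjust for ∅.

desc(E)\{E}={R}; candidates ⊆ {B,G,W,X}.
∅: E⊥R given ∅ in G with E→· removed — back-door holds.
P(R|do(E)) = P(R|E) — no adjustment needed.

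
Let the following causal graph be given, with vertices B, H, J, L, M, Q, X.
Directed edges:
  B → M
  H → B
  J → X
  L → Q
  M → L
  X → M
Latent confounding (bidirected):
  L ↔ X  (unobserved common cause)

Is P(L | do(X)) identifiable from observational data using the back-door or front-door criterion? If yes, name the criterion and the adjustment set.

P(L|do(X)): frontdoor, adjust for {M}.

desc(X)\{X}={L,M,Q}; candidates ⊆ {B,H,J}.
X↔L: latent back-door arc(s) into X.
size 0: {}; under {} X still reaches {J,L,Q} ∋ L.
size 1: {B}, {H}, {J}; under {B} X still reaches {J,L,Q} ∋ L.
size 2: {B,H}, {B,J}, {H,J}; under {B,H} X still reaches {J,L,Q} ∋ L.
X↔L cannot be blocked by any observed set — no back-door set.
{M}: (i) intercepts every directed X→L path; (ii) no back-door X→{M}; (iii) {X} blocks every back-door {M}→L. Front-door holds.
P(L|do(X)) = Σ_{M} P(M|X) Σ_{X'} P(L|M,X')P(X').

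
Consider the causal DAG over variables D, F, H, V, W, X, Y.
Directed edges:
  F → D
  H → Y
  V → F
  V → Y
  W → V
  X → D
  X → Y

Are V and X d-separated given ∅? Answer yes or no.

Yes — V ⊥ X | ∅.

Bayes-Ball from V | ∅ reaches {D,F,W,Y}.
X ∉ reach(V|∅) ⇒ V ⊥ X | ∅.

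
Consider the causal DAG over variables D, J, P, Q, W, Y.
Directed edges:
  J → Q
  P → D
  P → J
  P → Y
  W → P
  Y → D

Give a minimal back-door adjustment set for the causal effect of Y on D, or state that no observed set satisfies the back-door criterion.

Y→D: minimal back-door set {P}.

desc(Y)\{Y}={D}; candidates ⊆ {J,P,Q,W}.
size 0: {}; under {} Y still reaches {D,J,P,Q,W} ∋ D.
{P}: Y⊥D given {P} in G with Y→· removed — back-door holds.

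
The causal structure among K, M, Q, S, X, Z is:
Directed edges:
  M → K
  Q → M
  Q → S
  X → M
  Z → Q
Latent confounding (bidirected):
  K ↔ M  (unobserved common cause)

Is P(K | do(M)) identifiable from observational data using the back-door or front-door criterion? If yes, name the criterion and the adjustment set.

desc(M)\{M}={K}; candidates ⊆ {Q,S,X,Z}.
M↔K: latent back-door arc(s) into M.
size 0: {}; under {} M still reaches {K,Q,S,X,Z} ∋ K.
size 1: {Q}, {S}, {X} …(+1); under {Q} M still reaches {K,X} ∋ K.
size 2: {Q,S}, {Q,X}, {Q,Z} …(+3); under {Q,S} M still reaches {K,X} ∋ K.
M↔K cannot be blocked by any observed set — no back-door set.
No mediator lies on a directed M→…→K path.
Neither criterion identifies P(K|do(M)) in this graph.

P(K|do(M)): not identifiable (no BD/FD set).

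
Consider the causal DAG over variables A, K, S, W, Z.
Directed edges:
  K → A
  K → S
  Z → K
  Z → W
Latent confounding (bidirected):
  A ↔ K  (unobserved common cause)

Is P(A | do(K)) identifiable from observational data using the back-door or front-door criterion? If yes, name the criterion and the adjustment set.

desc(K)\{K}={A,S}; candidates ⊆ {W,Z}.
K↔A: latent back-door arc(s) into K.
size 0: {}; under {} K still reaches {A,W,Z} ∋ A.
size 1: {W}, {Z}; under {W} K still reaches {A,Z} ∋ A.
size 2: {W,Z}; under {W,Z} K still reaches {A} ∋ A.
K↔A cannot be blocked by any observed set — no back-door set.
No mediator lies on a directed K→…→A path.
Neither criterion identifies P(A|do(K)) in this graph.

P(A|do(K)): not identifiable (no BD/FD set).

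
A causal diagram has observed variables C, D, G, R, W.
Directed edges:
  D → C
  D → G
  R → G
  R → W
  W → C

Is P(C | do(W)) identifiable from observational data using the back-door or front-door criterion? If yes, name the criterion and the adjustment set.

P(C|do(W)): backdoor, adjust for ∅.

desc(W)\{W}={C}; candidates ⊆ {D,G,R}.
∅: W⊥C given ∅ in G with W→· removed — back-door holds.
P(C|do(W)) = P(C|W) — no adjustment needed.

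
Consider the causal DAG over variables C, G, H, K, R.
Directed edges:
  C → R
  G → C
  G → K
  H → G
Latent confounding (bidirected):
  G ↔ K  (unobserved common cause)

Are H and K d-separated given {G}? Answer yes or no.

Bayes-Ball from H | {G} reaches {K}.
K ∈ reach(H|{G}) ⇒ H ⊥̸ K | {G}.

No — H and K are d-connected given {G}.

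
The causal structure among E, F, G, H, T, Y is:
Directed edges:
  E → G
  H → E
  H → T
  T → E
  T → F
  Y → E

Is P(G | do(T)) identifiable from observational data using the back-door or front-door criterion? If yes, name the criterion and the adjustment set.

desc(T)\{T}={E,F,G}; candidates ⊆ {H,Y}.
size 0: {}; under {} T still reaches {E,G,H} ∋ G.
{H}: T⊥G given {H} in G with T→· removed — back-door holds.
P(G|do(T)) = Σ_{H} P(G|T,H)·P(H).

P(G|do(T)): backdoor, adjust for {H}.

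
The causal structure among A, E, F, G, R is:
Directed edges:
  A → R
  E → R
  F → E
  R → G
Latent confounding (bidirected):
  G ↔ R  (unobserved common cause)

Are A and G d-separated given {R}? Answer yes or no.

No — A and G are d-connected given {R}.

Bayes-Ball from A | {R} reaches {E,F,G}.
G ∈ reach(A|{R}) ⇒ A ⊥̸ G | {R}.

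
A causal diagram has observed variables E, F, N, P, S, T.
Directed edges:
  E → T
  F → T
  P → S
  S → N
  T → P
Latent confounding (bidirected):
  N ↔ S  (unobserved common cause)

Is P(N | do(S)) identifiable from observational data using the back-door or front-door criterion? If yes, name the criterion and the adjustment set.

P(N|do(S)): not identifiable (no BD/FD set).

desc(S)\{S}={N}; candidates ⊆ {E,F,P,T}.
S↔N: latent back-door arc(s) into S.
size 0: {}; under {} S still reaches {E,F,N,P,T} ∋ N.
size 1: {E}, {F}, {P} …(+1); under {E} S still reaches {F,N,P,T} ∋ N.
size 2: {E,F}, {E,P}, {E,T} …(+3); under {E,F} S still reaches {N,P,T} ∋ N.
S↔N cannot be blocked by any observed set — no back-door set.
No mediator lies on a directed S→…→N path.
Neither criterion identifies P(N|do(S)) in this graph.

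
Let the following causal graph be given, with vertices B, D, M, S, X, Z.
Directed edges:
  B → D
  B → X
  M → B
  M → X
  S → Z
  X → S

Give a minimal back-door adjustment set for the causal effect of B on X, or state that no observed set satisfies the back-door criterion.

desc(B)\{B}={D,S,X,Z}; candidates ⊆ {M}.
size 0: {}; under {} B still reaches {M,S,X,Z} ∋ X.
{M}: B⊥X given {M} in G with B→· removed — back-door holds.

B→X: minimal back-door set {M}.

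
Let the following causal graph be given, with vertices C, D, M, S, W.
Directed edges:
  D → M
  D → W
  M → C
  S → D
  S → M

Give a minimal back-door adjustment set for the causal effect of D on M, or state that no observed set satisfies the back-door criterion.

desc(D)\{D}={C,M,W}; candidates ⊆ {S}.
size 0: {}; under {} D still reaches {C,M,S} ∋ M.
{S}: D⊥M given {S} in G with D→· removed — back-door holds.

D→M: minimal back-door set {S}.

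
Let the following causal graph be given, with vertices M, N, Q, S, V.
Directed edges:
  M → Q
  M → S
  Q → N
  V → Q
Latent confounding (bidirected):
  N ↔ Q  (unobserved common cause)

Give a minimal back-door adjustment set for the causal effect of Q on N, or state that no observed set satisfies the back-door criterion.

desc(Q)\{Q}={N}; candidates ⊆ {M,S,V}.
Q↔N: latent back-door arc(s) into Q.
size 0: {}; under {} Q still reaches {M,N,S,V} ∋ N.
size 1: {M}, {S}, {V}; under {M} Q still reaches {N,V} ∋ N.
size 2: {M,S}, {M,V}, {S,V}; under {M,S} Q still reaches {N,V} ∋ N.
Q↔N cannot be blocked by any observed set — no back-door set.

Q→N: no observed back-door set.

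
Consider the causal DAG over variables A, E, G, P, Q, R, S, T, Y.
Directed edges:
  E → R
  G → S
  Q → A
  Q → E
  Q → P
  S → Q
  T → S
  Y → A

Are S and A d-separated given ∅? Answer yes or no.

Bayes-Ball from S | ∅ reaches {A,E,G,P,Q,R,T}.
A ∈ reach(S|∅) ⇒ S ⊥̸ A | ∅.

No — S and A are d-connected given ∅.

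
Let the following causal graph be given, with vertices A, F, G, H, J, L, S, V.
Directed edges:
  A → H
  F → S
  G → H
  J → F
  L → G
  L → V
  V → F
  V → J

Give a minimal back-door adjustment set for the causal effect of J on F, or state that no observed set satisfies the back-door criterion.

J→F: minimal back-door set {V}.

desc(J)\{J}={F,S}; candidates ⊆ {A,G,H,L,V}.
size 0: {}; under {} J still reaches {F,G,H,L,S,V} ∋ F.
{V}: J⊥F given {V} in G with J→· removed — back-door holds.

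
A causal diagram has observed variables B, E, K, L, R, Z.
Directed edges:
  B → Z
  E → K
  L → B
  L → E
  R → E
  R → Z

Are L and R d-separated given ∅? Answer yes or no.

Yes — L ⊥ R | ∅.

Bayes-Ball from L | ∅ reaches {B,E,K,Z}.
R ∉ reach(L|∅) ⇒ L ⊥ R | ∅.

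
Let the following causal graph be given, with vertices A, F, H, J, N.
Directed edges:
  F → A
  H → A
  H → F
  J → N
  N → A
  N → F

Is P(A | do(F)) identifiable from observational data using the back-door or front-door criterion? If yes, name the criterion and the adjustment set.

desc(F)\{F}={A}; candidates ⊆ {H,J,N}.
size 0: {}; under {} F still reaches {A,H,J,N} ∋ A.
size 1: {H}, {J}, {N}; under {H} F still reaches {A,J,N} ∋ A.
{H,N}: F⊥A given {H,N} in G with F→· removed — back-door holds.
P(A|do(F)) = Σ_{H,N} P(A|F,H,N)·P(H,N).

P(A|do(F)): backdoor, adjust for {H, N}.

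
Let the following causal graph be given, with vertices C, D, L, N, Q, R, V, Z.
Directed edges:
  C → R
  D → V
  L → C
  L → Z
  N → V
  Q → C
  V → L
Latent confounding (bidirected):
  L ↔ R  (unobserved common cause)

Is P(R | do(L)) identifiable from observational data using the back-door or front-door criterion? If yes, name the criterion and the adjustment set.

desc(L)\{L}={C,R,Z}; candidates ⊆ {D,N,Q,V}.
L↔R: latent back-door arc(s) into L.
size 0: {}; under {} L still reaches {D,N,R,V} ∋ R.
size 1: {D}, {N}, {Q} …(+1); under {D} L still reaches {N,R,V} ∋ R.
size 2: {D,N}, {D,Q}, {D,V} …(+3); under {D,N} L still reaches {R,V} ∋ R.
L↔R cannot be blocked by any observed set — no back-door set.
{C}: (i) intercepts every directed L→R path; (ii) no back-door L→{C}; (iii) {L} blocks every back-door {C}→R. Front-door holds.
P(R|do(L)) = Σ_{C} P(C|L) Σ_{L'} P(R|C,L')P(L').

P(R|do(L)): frontdoor, adjust for {C}.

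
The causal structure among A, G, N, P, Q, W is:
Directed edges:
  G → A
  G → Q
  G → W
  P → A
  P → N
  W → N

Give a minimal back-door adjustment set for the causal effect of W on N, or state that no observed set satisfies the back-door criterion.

W→N: minimal back-door set ∅.

desc(W)\{W}={N}; candidates ⊆ {A,G,P,Q}.
∅: W⊥N given ∅ in G with W→· removed — back-door holds.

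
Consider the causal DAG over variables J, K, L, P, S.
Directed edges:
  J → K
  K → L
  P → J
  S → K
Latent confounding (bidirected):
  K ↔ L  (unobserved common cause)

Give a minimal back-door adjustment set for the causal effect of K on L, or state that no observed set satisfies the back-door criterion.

desc(K)\{K}={L}; candidates ⊆ {J,P,S}.
K↔L: latent back-door arc(s) into K.
size 0: {}; under {} K still reaches {J,L,P,S} ∋ L.
size 1: {J}, {P}, {S}; under {J} K still reaches {L,S} ∋ L.
size 2: {J,P}, {J,S}, {P,S}; under {J,P} K still reaches {L,S} ∋ L.
K↔L cannot be blocked by any observed set — no back-door set.

K→L: no observed back-door set.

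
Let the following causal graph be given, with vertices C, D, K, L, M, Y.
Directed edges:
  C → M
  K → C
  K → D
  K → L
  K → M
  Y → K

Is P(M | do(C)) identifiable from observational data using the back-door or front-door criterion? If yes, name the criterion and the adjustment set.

P(M|do(C)): backdoor, adjust for {K}.

desc(C)\{C}={M}; candidates ⊆ {D,K,L,Y}.
size 0: {}; under {} C still reaches {D,K,L,M,Y} ∋ M.
{K}: C⊥M given {K} in G with C→· removed — back-door holds.
P(M|do(C)) = Σ_{K} P(M|C,K)·P(K).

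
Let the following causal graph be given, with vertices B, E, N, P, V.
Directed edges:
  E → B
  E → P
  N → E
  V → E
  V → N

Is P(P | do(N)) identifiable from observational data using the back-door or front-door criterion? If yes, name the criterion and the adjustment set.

desc(N)\{N}={B,E,P}; candidates ⊆ {V}.
size 0: {}; under {} N still reaches {B,E,P,V} ∋ P.
{V}: N⊥P given {V} in G with N→· removed — back-door holds.
P(P|do(N)) = Σ_{V} P(P|N,V)·P(V).

P(P|do(N)): backdoor, adjust for {V}.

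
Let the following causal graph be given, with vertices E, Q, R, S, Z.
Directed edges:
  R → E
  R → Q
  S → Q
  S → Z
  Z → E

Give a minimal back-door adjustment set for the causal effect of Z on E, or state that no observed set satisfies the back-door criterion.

desc(Z)\{Z}={E}; candidates ⊆ {Q,R,S}.
∅: Z⊥E given ∅ in G with Z→· removed — back-door holds.

Z→E: minimal back-door set ∅.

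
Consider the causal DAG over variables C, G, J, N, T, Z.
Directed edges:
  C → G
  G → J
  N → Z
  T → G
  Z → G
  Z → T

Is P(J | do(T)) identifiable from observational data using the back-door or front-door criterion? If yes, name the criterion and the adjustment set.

P(J|do(T)): backdoor, adjust for {Z}.

desc(T)\{T}={G,J}; candidates ⊆ {C,N,Z}.
size 0: {}; under {} T still reaches {G,J,N,Z} ∋ J.
{Z}: T⊥J given {Z} in G with T→· removed — back-door holds.
P(J|do(T)) = Σ_{Z} P(J|T,Z)·P(Z).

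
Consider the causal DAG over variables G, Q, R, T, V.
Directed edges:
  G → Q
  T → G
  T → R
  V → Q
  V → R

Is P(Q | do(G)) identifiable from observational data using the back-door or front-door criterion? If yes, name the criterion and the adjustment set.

P(Q|do(G)): backdoor, adjust for ∅.

desc(G)\{G}={Q}; candidates ⊆ {R,T,V}.
∅: G⊥Q given ∅ in G with G→· removed — back-door holds.
P(Q|do(G)) = P(Q|G) — no adjustment needed.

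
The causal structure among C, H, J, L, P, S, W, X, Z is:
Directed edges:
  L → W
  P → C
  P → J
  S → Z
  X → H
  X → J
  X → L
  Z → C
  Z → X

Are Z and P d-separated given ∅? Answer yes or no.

Yes — Z ⊥ P | ∅.

Bayes-Ball from Z | ∅ reaches {C,H,J,L,S,W,X}.
P ∉ reach(Z|∅) ⇒ Z ⊥ P | ∅.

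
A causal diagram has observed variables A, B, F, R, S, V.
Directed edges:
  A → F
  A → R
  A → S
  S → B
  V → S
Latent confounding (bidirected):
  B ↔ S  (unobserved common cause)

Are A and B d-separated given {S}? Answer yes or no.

Bayes-Ball from A | {S} reaches {B,F,R,V}.
B ∈ reach(A|{S}) ⇒ A ⊥̸ B | {S}.

No — A and B are d-connected given {S}.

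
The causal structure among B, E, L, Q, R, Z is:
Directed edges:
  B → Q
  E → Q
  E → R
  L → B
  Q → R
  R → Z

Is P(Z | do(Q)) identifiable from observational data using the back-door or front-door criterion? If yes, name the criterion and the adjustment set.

desc(Q)\{Q}={R,Z}; candidates ⊆ {B,E,L}.
size 0: {}; under {} Q still reaches {B,E,L,R,Z} ∋ Z.
{E}: Q⊥Z given {E} in G with Q→· removed — back-door holds.
P(Z|do(Q)) = Σ_{E} P(Z|Q,E)·P(E).

P(Z|do(Q)): backdoor, adjust for {E}.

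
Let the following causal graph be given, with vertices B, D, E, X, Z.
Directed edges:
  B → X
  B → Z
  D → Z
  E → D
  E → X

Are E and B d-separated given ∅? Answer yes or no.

Bayes-Ball from E | ∅ reaches {D,X,Z}.
B ∉ reach(E|∅) ⇒ E ⊥ B | ∅.

Yes — E ⊥ B | ∅.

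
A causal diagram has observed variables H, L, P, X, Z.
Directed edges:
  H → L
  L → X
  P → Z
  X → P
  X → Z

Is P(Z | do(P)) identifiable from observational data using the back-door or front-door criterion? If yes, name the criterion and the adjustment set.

P(Z|do(P)): backdoor, adjust for {X}.

desc(P)\{P}={Z}; candidates ⊆ {H,L,X}.
size 0: {}; under {} P still reaches {H,L,X,Z} ∋ Z.
{X}: P⊥Z given {X} in G with P→· removed — back-door holds.
P(Z|do(P)) = Σ_{X} P(Z|P,X)·P(X).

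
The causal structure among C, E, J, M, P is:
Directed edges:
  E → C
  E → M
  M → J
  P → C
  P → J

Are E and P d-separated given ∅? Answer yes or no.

Bayes-Ball from E | ∅ reaches {C,J,M}.
P ∉ reach(E|∅) ⇒ E ⊥ P | ∅.

Yes — E ⊥ P | ∅.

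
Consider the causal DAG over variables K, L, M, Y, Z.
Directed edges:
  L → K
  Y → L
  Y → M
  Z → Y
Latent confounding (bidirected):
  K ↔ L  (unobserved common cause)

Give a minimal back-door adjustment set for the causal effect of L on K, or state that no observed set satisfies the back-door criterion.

desc(L)\{L}={K}; candidates ⊆ {M,Y,Z}.
L↔K: latent back-door arc(s) into L.
size 0: {}; under {} L still reaches {K,M,Y,Z} ∋ K.
size 1: {M}, {Y}, {Z}; under {M} L still reaches {K,Y,Z} ∋ K.
size 2: {M,Y}, {M,Z}, {Y,Z}; under {M,Y} L still reaches {K} ∋ K.
L↔K cannot be blocked by any observed set — no back-door set.

L→K: no observed back-door set.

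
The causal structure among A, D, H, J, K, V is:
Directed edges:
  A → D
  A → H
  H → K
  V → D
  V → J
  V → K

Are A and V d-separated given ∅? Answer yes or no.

Yes — A ⊥ V | ∅.

Bayes-Ball from A | ∅ reaches {D,H,K}.
V ∉ reach(A|∅) ⇒ A ⊥ V | ∅.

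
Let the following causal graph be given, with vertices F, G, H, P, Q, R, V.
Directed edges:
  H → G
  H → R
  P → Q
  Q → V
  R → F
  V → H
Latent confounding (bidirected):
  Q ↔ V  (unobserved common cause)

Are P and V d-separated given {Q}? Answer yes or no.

Bayes-Ball from P | {Q} reaches {F,G,H,R,V}.
V ∈ reach(P|{Q}) ⇒ P ⊥̸ V | {Q}.

No — P and V are d-connected given {Q}.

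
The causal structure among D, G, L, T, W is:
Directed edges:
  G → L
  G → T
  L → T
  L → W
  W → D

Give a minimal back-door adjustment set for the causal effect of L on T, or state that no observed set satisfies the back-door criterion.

desc(L)\{L}={D,T,W}; candidates ⊆ {G}.
size 0: {}; under {} L still reaches {G,T} ∋ T.
{G}: L⊥T given {G} in G with L→· removed — back-door holds.

L→T: minimal back-door set {G}.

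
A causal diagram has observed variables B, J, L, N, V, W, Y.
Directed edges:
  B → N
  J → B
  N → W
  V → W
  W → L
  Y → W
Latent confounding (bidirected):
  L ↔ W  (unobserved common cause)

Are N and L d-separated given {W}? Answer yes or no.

Bayes-Ball from N | {W} reaches {B,J,L,V,Y}.
L ∈ reach(N|{W}) ⇒ N ⊥̸ L | {W}.

No — N and L are d-connected given {W}.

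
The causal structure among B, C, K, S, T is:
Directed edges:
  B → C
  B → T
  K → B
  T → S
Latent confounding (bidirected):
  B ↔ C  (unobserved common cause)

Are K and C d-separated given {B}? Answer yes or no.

Bayes-Ball from K | {B} reaches {C}.
C ∈ reach(K|{B}) ⇒ K ⊥̸ C | {B}.

No — K and C are d-connected given {B}.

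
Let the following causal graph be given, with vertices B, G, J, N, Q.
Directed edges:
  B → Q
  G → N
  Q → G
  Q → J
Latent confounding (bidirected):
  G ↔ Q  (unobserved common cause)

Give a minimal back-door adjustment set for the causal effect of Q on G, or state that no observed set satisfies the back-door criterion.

Q→G: no observed back-door set.

desc(Q)\{Q}={G,J,N}; candidates ⊆ {B}.
Q↔G: latent back-door arc(s) into Q.
size 0: {}; under {} Q still reaches {B,G,N} ∋ G.
size 1: {B}; under {B} Q still reaches {G,N} ∋ G.
Q↔G cannot be blocked by any observed set — no back-door set.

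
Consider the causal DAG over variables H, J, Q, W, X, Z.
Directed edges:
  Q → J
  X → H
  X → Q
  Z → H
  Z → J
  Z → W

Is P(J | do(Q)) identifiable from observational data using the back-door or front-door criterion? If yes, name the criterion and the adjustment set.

desc(Q)\{Q}={J}; candidates ⊆ {H,W,X,Z}.
∅: Q⊥J given ∅ in G with Q→· removed — back-door holds.
P(J|do(Q)) = P(J|Q) — no adjustment needed.

P(J|do(Q)): backdoor, adjust for ∅.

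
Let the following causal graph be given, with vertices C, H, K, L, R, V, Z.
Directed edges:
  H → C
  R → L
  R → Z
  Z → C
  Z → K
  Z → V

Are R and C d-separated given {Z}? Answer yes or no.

Bayes-Ball from R | {Z} reaches {L}.
C ∉ reach(R|{Z}) ⇒ R ⊥ C | {Z}.

Yes — R ⊥ C | {Z}.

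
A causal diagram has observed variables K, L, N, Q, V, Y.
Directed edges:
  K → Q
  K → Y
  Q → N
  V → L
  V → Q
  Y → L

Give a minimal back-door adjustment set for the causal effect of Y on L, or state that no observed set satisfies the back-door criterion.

desc(Y)\{Y}={L}; candidates ⊆ {K,N,Q,V}.
∅: Y⊥L given ∅ in G with Y→· removed — back-door holds.

Y→L: minimal back-door set ∅.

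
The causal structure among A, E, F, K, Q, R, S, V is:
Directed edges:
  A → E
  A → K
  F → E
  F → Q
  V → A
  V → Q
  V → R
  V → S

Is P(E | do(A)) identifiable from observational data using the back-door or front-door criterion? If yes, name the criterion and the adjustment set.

desc(A)\{A}={E,K}; candidates ⊆ {F,Q,R,S,V}.
∅: A⊥E given ∅ in G with A→· removed — back-door holds.
P(E|do(A)) = P(E|A) — no adjustment needed.

P(E|do(A)): backdoor, adjust for ∅.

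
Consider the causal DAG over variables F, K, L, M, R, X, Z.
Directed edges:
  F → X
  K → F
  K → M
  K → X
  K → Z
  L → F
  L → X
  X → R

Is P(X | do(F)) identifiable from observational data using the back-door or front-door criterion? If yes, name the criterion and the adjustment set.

P(X|do(F)): backdoor, adjust for {K, L}.

desc(F)\{F}={R,X}; candidates ⊆ {K,L,M,Z}.
size 0: {}; under {} F still reaches {K,L,M,R,X,Z} ∋ X.
size 1: {K}, {L}, {M} …(+1); under {K} F still reaches {L,R,X} ∋ X.
{K,L}: F⊥X given {K,L} in G with F→· removed — back-door holds.
P(X|do(F)) = Σ_{K,L} P(X|F,K,L)·P(K,L).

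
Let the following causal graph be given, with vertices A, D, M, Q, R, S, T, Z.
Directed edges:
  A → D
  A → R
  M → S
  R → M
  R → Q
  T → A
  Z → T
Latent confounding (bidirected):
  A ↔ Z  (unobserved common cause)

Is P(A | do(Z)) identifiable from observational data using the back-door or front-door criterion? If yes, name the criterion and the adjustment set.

desc(Z)\{Z}={A,D,M,Q,R,S,T}; candidates ⊆ {—}.
Z↔A: latent back-door arc(s) into Z.
size 0: {}; under {} Z still reaches {A,D,M,Q,R,S} ∋ A.
Z↔A cannot be blocked by any observed set — no back-door set.
{T}: (i) intercepts every directed Z→A path; (ii) no back-door Z→{T}; (iii) {Z} blocks every back-door {T}→A. Front-door holds.
P(A|do(Z)) = Σ_{T} P(T|Z) Σ_{Z'} P(A|T,Z')P(Z').

P(A|do(Z)): frontdoor, adjust for {T}.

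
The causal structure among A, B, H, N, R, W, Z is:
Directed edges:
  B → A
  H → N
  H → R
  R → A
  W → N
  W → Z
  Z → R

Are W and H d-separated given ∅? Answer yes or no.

Yes — W ⊥ H | ∅.

Bayes-Ball from W | ∅ reaches {A,N,R,Z}.
H ∉ reach(W|∅) ⇒ W ⊥ H | ∅.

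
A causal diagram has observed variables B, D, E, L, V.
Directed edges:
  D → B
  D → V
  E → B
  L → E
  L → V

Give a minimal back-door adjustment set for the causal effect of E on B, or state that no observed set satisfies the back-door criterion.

E→B: minimal back-door set ∅.

desc(E)\{E}={B}; candidates ⊆ {D,L,V}.
∅: E⊥B given ∅ in G with E→· removed — back-door holds.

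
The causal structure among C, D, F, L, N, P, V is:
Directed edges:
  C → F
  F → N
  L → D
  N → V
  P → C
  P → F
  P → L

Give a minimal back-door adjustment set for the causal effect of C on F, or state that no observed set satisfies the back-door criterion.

C→F: minimal back-door set {P}.

desc(C)\{C}={F,N,V}; candidates ⊆ {D,L,P}.
size 0: {}; under {} C still reaches {D,F,L,N,P,V} ∋ F.
{P}: C⊥F given {P} in G with C→· removed — back-door holds.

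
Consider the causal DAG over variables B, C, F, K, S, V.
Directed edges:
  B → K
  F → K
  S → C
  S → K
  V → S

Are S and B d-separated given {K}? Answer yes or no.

Bayes-Ball from S | {K} reaches {B,C,F,V}.
B ∈ reach(S|{K}) ⇒ S ⊥̸ B | {K}.

No — S and B are d-connected given {K}.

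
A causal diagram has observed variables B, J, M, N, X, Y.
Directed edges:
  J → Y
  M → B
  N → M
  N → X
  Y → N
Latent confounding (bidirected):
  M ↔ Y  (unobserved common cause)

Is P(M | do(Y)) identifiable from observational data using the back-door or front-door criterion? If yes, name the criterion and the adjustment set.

desc(Y)\{Y}={B,M,N,X}; candidates ⊆ {J}.
Y↔M: latent back-door arc(s) into Y.
size 0: {}; under {} Y still reaches {B,J,M} ∋ M.
size 1: {J}; under {J} Y still reaches {B,M} ∋ M.
Y↔M cannot be blocked by any observed set — no back-door set.
{N}: (i) intercepts every directed Y→M path; (ii) no back-door Y→{N}; (iii) {Y} blocks every back-door {N}→M. Front-door holds.
P(M|do(Y)) = Σ_{N} P(N|Y) Σ_{Y'} P(M|N,Y')P(Y').

P(M|do(Y)): frontdoor, adjust for {N}.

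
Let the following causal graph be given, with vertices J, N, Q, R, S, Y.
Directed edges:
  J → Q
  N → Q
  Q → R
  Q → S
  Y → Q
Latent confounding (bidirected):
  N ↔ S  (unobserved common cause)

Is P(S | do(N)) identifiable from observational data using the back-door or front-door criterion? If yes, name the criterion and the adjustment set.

P(S|do(N)): frontdoor, adjust for {Q}.

desc(N)\{N}={Q,R,S}; candidates ⊆ {J,Y}.
N↔S: latent back-door arc(s) into N.
size 0: {}; under {} N still reaches {S} ∋ S.
size 1: {J}, {Y}; under {J} N still reaches {S} ∋ S.
size 2: {J,Y}; under {J,Y} N still reaches {S} ∋ S.
N↔S cannot be blocked by any observed set — no back-door set.
{Q}: (i) intercepts every directed N→S path; (ii) no back-door N→{Q}; (iii) {N} blocks every back-door {Q}→S. Front-door holds.
P(S|do(N)) = Σ_{Q} P(Q|N) Σ_{N'} P(S|Q,N')P(N').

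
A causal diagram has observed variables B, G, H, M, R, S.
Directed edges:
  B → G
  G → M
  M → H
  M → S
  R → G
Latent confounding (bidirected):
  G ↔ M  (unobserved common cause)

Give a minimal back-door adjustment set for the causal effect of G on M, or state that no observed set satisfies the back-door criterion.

desc(G)\{G}={H,M,S}; candidates ⊆ {B,R}.
G↔M: latent back-door arc(s) into G.
size 0: {}; under {} G still reaches {B,H,M,R,S} ∋ M.
size 1: {B}, {R}; under {B} G still reaches {H,M,R,S} ∋ M.
size 2: {B,R}; under {B,R} G still reaches {H,M,S} ∋ M.
G↔M cannot be blocked by any observed set — no back-door set.

G→M: no observed back-door set.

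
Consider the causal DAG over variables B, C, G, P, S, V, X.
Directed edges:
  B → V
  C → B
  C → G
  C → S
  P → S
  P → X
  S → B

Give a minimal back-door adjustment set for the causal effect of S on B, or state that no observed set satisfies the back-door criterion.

desc(S)\{S}={B,V}; candidates ⊆ {C,G,P,X}.
size 0: {}; under {} S still reaches {B,C,G,P,V,X} ∋ B.
{C}: S⊥B given {C} in G with S→· removed — back-door holds.

S→B: minimal back-door set {C}.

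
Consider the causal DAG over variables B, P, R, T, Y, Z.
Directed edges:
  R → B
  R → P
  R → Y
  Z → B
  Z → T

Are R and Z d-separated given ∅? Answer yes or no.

Bayes-Ball from R | ∅ reaches {B,P,Y}.
Z ∉ reach(R|∅) ⇒ R ⊥ Z | ∅.

Yes — R ⊥ Z | ∅.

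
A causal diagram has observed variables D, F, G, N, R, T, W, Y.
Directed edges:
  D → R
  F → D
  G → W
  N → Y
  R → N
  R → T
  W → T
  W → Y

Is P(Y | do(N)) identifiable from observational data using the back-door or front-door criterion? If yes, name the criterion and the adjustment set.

P(Y|do(N)): backdoor, adjust for ∅.

desc(N)\{N}={Y}; candidates ⊆ {D,F,G,R,T,W}.
∅: N⊥Y given ∅ in G with N→· removed — back-door holds.
P(Y|do(N)) = P(Y|N) — no adjustment needed.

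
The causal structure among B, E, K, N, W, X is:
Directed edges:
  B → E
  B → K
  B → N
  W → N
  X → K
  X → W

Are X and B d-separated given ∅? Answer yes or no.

Yes — X ⊥ B | ∅.

Bayes-Ball from X | ∅ reaches {K,N,W}.
B ∉ reach(X|∅) ⇒ X ⊥ B | ∅.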